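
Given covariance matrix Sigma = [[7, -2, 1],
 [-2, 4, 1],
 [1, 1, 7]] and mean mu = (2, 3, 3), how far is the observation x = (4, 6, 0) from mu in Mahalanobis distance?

Step 1 — centre the observation: (x - mu) = (2, 3, -3).

Step 2 — invert Sigma (cofactor / det for 3×3, or solve directly):
  Sigma^{-1} = [[0.1765, 0.098, -0.0392],
 [0.098, 0.3137, -0.0588],
 [-0.0392, -0.0588, 0.1569]].

Step 3 — form the quadratic (x - mu)^T · Sigma^{-1} · (x - mu):
  Sigma^{-1} · (x - mu) = (0.7647, 1.3137, -0.7255).
  (x - mu)^T · [Sigma^{-1} · (x - mu)] = (2)·(0.7647) + (3)·(1.3137) + (-3)·(-0.7255) = 7.6471.

Step 4 — take square root: d = √(7.6471) ≈ 2.7653.

d(x, mu) = √(7.6471) ≈ 2.7653


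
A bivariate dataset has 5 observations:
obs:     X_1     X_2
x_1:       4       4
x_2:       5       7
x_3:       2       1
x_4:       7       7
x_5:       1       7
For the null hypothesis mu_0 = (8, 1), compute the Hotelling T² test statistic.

Step 1 — sample mean vector:
  mean(X_1) = (4 + 5 + 2 + 7 + 1) / 5 = 19/5 = 3.8
  mean(X_2) = (4 + 7 + 1 + 7 + 7) / 5 = 26/5 = 5.2
  x̄ = (3.8, 5.2),  deviation x̄ - mu_0 = (3.8, 5.2) - (8, 1) = (-4.2, 4.2).

Step 2 — sample covariance matrix, S[i,j] = (1/(n-1)) · Σ_k (x_{k,i} - mean_i) · (x_{k,j} - mean_j), divisor n-1 = 4:
  S[X_1,X_1] = ((0.2)·(0.2) + (1.2)·(1.2) + (-1.8)·(-1.8) + (3.2)·(3.2) + (-2.8)·(-2.8)) / 4 = 22.8/4 = 5.7
  S[X_1,X_2] = ((0.2)·(-1.2) + (1.2)·(1.8) + (-1.8)·(-4.2) + (3.2)·(1.8) + (-2.8)·(1.8)) / 4 = 10.2/4 = 2.55
  S[X_2,X_2] = ((-1.2)·(-1.2) + (1.8)·(1.8) + (-4.2)·(-4.2) + (1.8)·(1.8) + (1.8)·(1.8)) / 4 = 28.8/4 = 7.2
  S = [[5.7, 2.55],
 [2.55, 7.2]].

Step 3 — invert S. det(S) = 5.7·7.2 - (2.55)² = 34.5375.
  S^{-1} = (1/det) · [[d, -b], [-b, a]] = [[0.2085, -0.0738],
 [-0.0738, 0.165]].

Step 4 — quadratic form (x̄ - mu_0)^T · S^{-1} · (x̄ - mu_0):
  S^{-1} · (x̄ - mu_0) = (-1.1857, 1.0033),
  (x̄ - mu_0)^T · [...] = (-4.2)·(-1.1857) + (4.2)·(1.0033) = 9.1935.

Step 5 — scale by n: T² = 5 · 9.1935 = 45.9674.

T² ≈ 45.9674


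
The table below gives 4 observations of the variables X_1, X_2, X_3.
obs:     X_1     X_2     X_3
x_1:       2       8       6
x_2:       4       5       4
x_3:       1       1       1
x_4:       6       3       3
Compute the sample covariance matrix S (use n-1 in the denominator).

Step 1 — column means:
  mean(X_1) = (2 + 4 + 1 + 6) / 4 = 13/4 = 3.25
  mean(X_2) = (8 + 5 + 1 + 3) / 4 = 17/4 = 4.25
  mean(X_3) = (6 + 4 + 1 + 3) / 4 = 14/4 = 3.5

Step 2 — sample covariance S[i,j] = (1/(n-1)) · Σ_k (x_{k,i} - mean_i) · (x_{k,j} - mean_j), with n-1 = 3.
  S[X_1,X_1] = ((-1.25)·(-1.25) + (0.75)·(0.75) + (-2.25)·(-2.25) + (2.75)·(2.75)) / 3 = 14.75/3 = 4.9167
  S[X_1,X_2] = ((-1.25)·(3.75) + (0.75)·(0.75) + (-2.25)·(-3.25) + (2.75)·(-1.25)) / 3 = -0.25/3 = -0.0833
  S[X_1,X_3] = ((-1.25)·(2.5) + (0.75)·(0.5) + (-2.25)·(-2.5) + (2.75)·(-0.5)) / 3 = 1.5/3 = 0.5
  S[X_2,X_2] = ((3.75)·(3.75) + (0.75)·(0.75) + (-3.25)·(-3.25) + (-1.25)·(-1.25)) / 3 = 26.75/3 = 8.9167
  S[X_2,X_3] = ((3.75)·(2.5) + (0.75)·(0.5) + (-3.25)·(-2.5) + (-1.25)·(-0.5)) / 3 = 18.5/3 = 6.1667
  S[X_3,X_3] = ((2.5)·(2.5) + (0.5)·(0.5) + (-2.5)·(-2.5) + (-0.5)·(-0.5)) / 3 = 13/3 = 4.3333

S is symmetric (S[j,i] = S[i,j]). Assembling:

S = [[4.9167, -0.0833, 0.5],
 [-0.0833, 8.9167, 6.1667],
 [0.5, 6.1667, 4.3333]]


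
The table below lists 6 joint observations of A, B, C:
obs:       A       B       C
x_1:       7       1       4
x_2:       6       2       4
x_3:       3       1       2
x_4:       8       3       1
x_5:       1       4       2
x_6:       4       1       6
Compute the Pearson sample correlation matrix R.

Step 1 — column means:
  mean(A) = (7 + 6 + 3 + 8 + 1 + 4) / 6 = 29/6 = 4.8333
  mean(B) = (1 + 2 + 1 + 3 + 4 + 1) / 6 = 12/6 = 2
  mean(C) = (4 + 4 + 2 + 1 + 2 + 6) / 6 = 19/6 = 3.1667

Step 2 — sample variances and covariances s[i,j] = (1/(n-1)) · Σ_k (x_{k,i} - mean_i) · (x_{k,j} - mean_j), with n-1 = 5:
  s[A,A] = ((2.1667)·(2.1667) + (1.1667)·(1.1667) + (-1.8333)·(-1.8333) + (3.1667)·(3.1667) + (-3.8333)·(-3.8333) + (-0.8333)·(-0.8333)) / 5 = 34.8333/5 = 6.9667
  s[A,B] = ((2.1667)·(-1) + (1.1667)·(0) + (-1.8333)·(-1) + (3.1667)·(1) + (-3.8333)·(2) + (-0.8333)·(-1)) / 5 = -4/5 = -0.8
  s[A,C] = ((2.1667)·(0.8333) + (1.1667)·(0.8333) + (-1.8333)·(-1.1667) + (3.1667)·(-2.1667) + (-3.8333)·(-1.1667) + (-0.8333)·(2.8333)) / 5 = 0.1667/5 = 0.0333
  s[B,B] = ((-1)·(-1) + (0)·(0) + (-1)·(-1) + (1)·(1) + (2)·(2) + (-1)·(-1)) / 5 = 8/5 = 1.6
  s[B,C] = ((-1)·(0.8333) + (0)·(0.8333) + (-1)·(-1.1667) + (1)·(-2.1667) + (2)·(-1.1667) + (-1)·(2.8333)) / 5 = -7/5 = -1.4
  s[C,C] = ((0.8333)·(0.8333) + (0.8333)·(0.8333) + (-1.1667)·(-1.1667) + (-2.1667)·(-2.1667) + (-1.1667)·(-1.1667) + (2.8333)·(2.8333)) / 5 = 16.8333/5 = 3.3667
  Sample standard deviations s_i = √(s[i,i]):
  s(A) = √(6.9667) = 2.6394
  s(B) = √(1.6) = 1.2649
  s(C) = √(3.3667) = 1.8348

Step 3 — r_{ij} = s_{ij} / (s_i · s_j):
  r[A,A] = 1 (diagonal).
  r[A,B] = -0.8 / (2.6394 · 1.2649) = -0.8 / 3.3387 = -0.2396
  r[A,C] = 0.0333 / (2.6394 · 1.8348) = 0.0333 / 4.843 = 0.0069
  r[B,B] = 1 (diagonal).
  r[B,C] = -1.4 / (1.2649 · 1.8348) = -1.4 / 2.3209 = -0.6032
  r[C,C] = 1 (diagonal).

R is symmetric with unit diagonal. Assembling:

R = [[1, -0.2396, 0.0069],
 [-0.2396, 1, -0.6032],
 [0.0069, -0.6032, 1]]


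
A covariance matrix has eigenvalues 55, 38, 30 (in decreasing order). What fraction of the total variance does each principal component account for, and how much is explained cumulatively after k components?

Step 1 — total variance = trace(Sigma) = Σ λ_i = 55 + 38 + 30 = 123.

Step 2 — fraction explained by component i = λ_i / Σ λ:
  PC1: 55/123 = 0.4472
  PC2: 38/123 = 0.3089
  PC3: 30/123 = 0.2439

Step 3 — cumulative fraction after k components = (λ_1 + ... + λ_k) / Σ λ:
  k = 1: 55/123 = 0.4472
  k = 2: (55 + 38)/123 = 93/123 = 0.7561
  k = 3: (55 + 38 + 30)/123 = 123/123 = 1

Summary (fraction, with percent):

explained: PC1 0.4472 (44.72%), PC2 0.3089 (30.89%), PC3 0.2439 (24.39%);  cumulative: 0.4472, 0.7561, 1


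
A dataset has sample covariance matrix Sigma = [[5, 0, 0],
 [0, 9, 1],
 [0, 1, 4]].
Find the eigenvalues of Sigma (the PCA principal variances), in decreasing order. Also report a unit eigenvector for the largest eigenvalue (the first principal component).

Step 1 — characteristic polynomial p(λ) = det(λI - Sigma) = λ³ - tr·λ² + c_1·λ - det, where tr = trace, c_1 = sum of the principal 2×2 minors, det = det(Sigma):
  tr = 5 + 9 + 4 = 18,
  c_1 = (5·9 - (0)²) + (5·4 - (0)²) + (9·4 - (1)²) = 45 + 20 + 35 = 100,
  det = 5·(9·4 - (1)²) - (0)·((0)·4 - (1)·(0)) + (0)·((0)·(1) - 9·(0)) = 5·(35) - (0)·(0) + (0)·(0) = 175.
  So p(λ) = λ³ - 18λ² + 100λ - 175.
Step 2 — look for an integer root (rational root theorem: any rational root is an integer divisor of 175). Testing λ = 5:
  p(5) = 125 - 450 + 500 - 175 = 0  ✓
  Dividing out (λ - 5): p(λ) = (λ - 5)(λ² - 13λ + 35).
Step 3 — remaining eigenvalues from the quadratic λ² - 13λ + 35 = 0:
  Δ = 13² - 4·35 = 169 - 140 = 29,  λ = (13 ± √29)/2 = (13 ± 5.3852)/2 ≈ 9.1926 or 3.8074.
  Sorted: λ_1 = 9.1926,  λ_2 = 5,  λ_3 = 3.8074  (check: sum = 18 = tr ✓).

Step 4 — unit eigenvector for λ_1 ≈ 9.1926: v spans the null space of (Sigma - λ_1 I), whose rows are
  r_1 = (-4.1926, 0, 0),  r_2 = (0, -0.1926, 1),  r_3 = (0, 1, -5.1926).
  v is orthogonal to every row, so take v ∝ r_1 × r_2 = ((0)·(1) - (0)·(-0.1926), (0)·(0) - (-4.1926)·(1), (-4.1926)·(-0.1926) - (0)·(0)) ≈ (0, 4.1926, 0.8074).
  Let u = (0, 4.1926, 0.8074).
  ||u|| = √((0)² + (4.1926)² + (0.8074)²) = √(18.2297) ≈ 4.2696,  v_1 = u/||u|| ≈ (0, 0.982, 0.1891) (||v_1|| = 1).

λ_1 = 9.1926,  λ_2 = 5,  λ_3 = 3.8074;  v_1 ≈ (0, 0.982, 0.1891)


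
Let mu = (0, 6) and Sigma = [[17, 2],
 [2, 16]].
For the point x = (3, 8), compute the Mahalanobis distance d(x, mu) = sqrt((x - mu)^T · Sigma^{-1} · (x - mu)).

Step 1 — centre the observation: (x - mu) = (3, 2).

Step 2 — invert Sigma. det(Sigma) = 17·16 - (2)² = 268.
  Sigma^{-1} = (1/det) · [[d, -b], [-b, a]] = [[0.0597, -0.0075],
 [-0.0075, 0.0634]].

Step 3 — form the quadratic (x - mu)^T · Sigma^{-1} · (x - mu):
  Sigma^{-1} · (x - mu) = (0.1642, 0.1045).
  (x - mu)^T · [Sigma^{-1} · (x - mu)] = (3)·(0.1642) + (2)·(0.1045) = 0.7015.

Step 4 — take square root: d = √(0.7015) ≈ 0.8376.

d(x, mu) = √(0.7015) ≈ 0.8376


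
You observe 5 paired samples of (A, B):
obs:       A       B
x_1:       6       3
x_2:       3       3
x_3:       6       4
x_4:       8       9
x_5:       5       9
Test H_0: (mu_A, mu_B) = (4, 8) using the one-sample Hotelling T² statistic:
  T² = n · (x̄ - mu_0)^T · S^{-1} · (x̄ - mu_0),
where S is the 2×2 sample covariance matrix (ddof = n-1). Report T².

Step 1 — sample mean vector:
  mean(A) = (6 + 3 + 6 + 8 + 5) / 5 = 28/5 = 5.6
  mean(B) = (3 + 3 + 4 + 9 + 9) / 5 = 28/5 = 5.6
  x̄ = (5.6, 5.6),  deviation x̄ - mu_0 = (5.6, 5.6) - (4, 8) = (1.6, -2.4).

Step 2 — sample covariance matrix, S[i,j] = (1/(n-1)) · Σ_k (x_{k,i} - mean_i) · (x_{k,j} - mean_j), divisor n-1 = 4:
  S[A,A] = ((0.4)·(0.4) + (-2.6)·(-2.6) + (0.4)·(0.4) + (2.4)·(2.4) + (-0.6)·(-0.6)) / 4 = 13.2/4 = 3.3
  S[A,B] = ((0.4)·(-2.6) + (-2.6)·(-2.6) + (0.4)·(-1.6) + (2.4)·(3.4) + (-0.6)·(3.4)) / 4 = 11.2/4 = 2.8
  S[B,B] = ((-2.6)·(-2.6) + (-2.6)·(-2.6) + (-1.6)·(-1.6) + (3.4)·(3.4) + (3.4)·(3.4)) / 4 = 39.2/4 = 9.8
  S = [[3.3, 2.8],
 [2.8, 9.8]].

Step 3 — invert S. det(S) = 3.3·9.8 - (2.8)² = 24.5.
  S^{-1} = (1/det) · [[d, -b], [-b, a]] = [[0.4, -0.1143],
 [-0.1143, 0.1347]].

Step 4 — quadratic form (x̄ - mu_0)^T · S^{-1} · (x̄ - mu_0):
  S^{-1} · (x̄ - mu_0) = (0.9143, -0.5061),
  (x̄ - mu_0)^T · [...] = (1.6)·(0.9143) + (-2.4)·(-0.5061) = 2.6776.

Step 5 — scale by n: T² = 5 · 2.6776 = 13.3878.

T² ≈ 13.3878


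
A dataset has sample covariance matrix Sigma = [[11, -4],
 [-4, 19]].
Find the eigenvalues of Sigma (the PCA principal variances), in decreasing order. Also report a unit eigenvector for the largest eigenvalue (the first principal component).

Step 1 — characteristic polynomial of 2×2 Sigma:
  det(Sigma - λI) = λ² - trace · λ + det = 0.
  trace = 11 + 19 = 30, det = 11·19 - (-4)² = 193.
Step 2 — discriminant:
  Δ = trace² - 4·det = 900 - 772 = 128.
Step 3 — eigenvalues:
  λ = (trace ± √Δ)/2 = (30 ± 11.3137)/2,
  λ_1 = 20.6569,  λ_2 = 9.3431.

Step 4 — unit eigenvector for λ_1: solve (Sigma - λ_1 I)v = 0. First row:
  (11 - 20.6569)·v_x + (-4)·v_y = 0, i.e. (-9.6569)·v_x + (-4)·v_y = 0,
  so v ∝ (b, λ_1 - a) = (-4, 9.6569); multiply by -1 so the first entry is positive: u = (4, -9.6569).
  ||u|| = √((4)² + (-9.6569)²) = √(109.2548) ≈ 10.4525,
  v_1 = u/||u|| ≈ (0.3827, -0.9239) (||v_1|| = 1).

λ_1 = 20.6569,  λ_2 = 9.3431;  v_1 ≈ (0.3827, -0.9239)


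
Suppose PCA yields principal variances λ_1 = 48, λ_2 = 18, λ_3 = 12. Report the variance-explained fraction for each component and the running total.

Step 1 — total variance = trace(Sigma) = Σ λ_i = 48 + 18 + 12 = 78.

Step 2 — fraction explained by component i = λ_i / Σ λ:
  PC1: 48/78 = 0.6154
  PC2: 18/78 = 0.2308
  PC3: 12/78 = 0.1538

Step 3 — cumulative fraction after k components = (λ_1 + ... + λ_k) / Σ λ:
  k = 1: 48/78 = 0.6154
  k = 2: (48 + 18)/78 = 66/78 = 0.8462
  k = 3: (48 + 18 + 12)/78 = 78/78 = 1

Summary (fraction, with percent):

explained: PC1 0.6154 (61.54%), PC2 0.2308 (23.08%), PC3 0.1538 (15.38%);  cumulative: 0.6154, 0.8462, 1


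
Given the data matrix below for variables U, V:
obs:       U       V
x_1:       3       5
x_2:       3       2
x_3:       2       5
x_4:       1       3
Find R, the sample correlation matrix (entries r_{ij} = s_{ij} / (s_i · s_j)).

Step 1 — column means:
  mean(U) = (3 + 3 + 2 + 1) / 4 = 9/4 = 2.25
  mean(V) = (5 + 2 + 5 + 3) / 4 = 15/4 = 3.75

Step 2 — sample variances and covariances s[i,j] = (1/(n-1)) · Σ_k (x_{k,i} - mean_i) · (x_{k,j} - mean_j), with n-1 = 3:
  s[U,U] = ((0.75)·(0.75) + (0.75)·(0.75) + (-0.25)·(-0.25) + (-1.25)·(-1.25)) / 3 = 2.75/3 = 0.9167
  s[U,V] = ((0.75)·(1.25) + (0.75)·(-1.75) + (-0.25)·(1.25) + (-1.25)·(-0.75)) / 3 = 0.25/3 = 0.0833
  s[V,V] = ((1.25)·(1.25) + (-1.75)·(-1.75) + (1.25)·(1.25) + (-0.75)·(-0.75)) / 3 = 6.75/3 = 2.25
  Sample standard deviations s_i = √(s[i,i]):
  s(U) = √(0.9167) = 0.9574
  s(V) = √(2.25) = 1.5

Step 3 — r_{ij} = s_{ij} / (s_i · s_j):
  r[U,U] = 1 (diagonal).
  r[U,V] = 0.0833 / (0.9574 · 1.5) = 0.0833 / 1.4361 = 0.058
  r[V,V] = 1 (diagonal).

R is symmetric with unit diagonal. Assembling:

R = [[1, 0.058],
 [0.058, 1]]


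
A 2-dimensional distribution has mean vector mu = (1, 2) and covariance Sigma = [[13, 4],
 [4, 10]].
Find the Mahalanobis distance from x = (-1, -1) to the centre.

Step 1 — centre the observation: (x - mu) = (-2, -3).

Step 2 — invert Sigma. det(Sigma) = 13·10 - (4)² = 114.
  Sigma^{-1} = (1/det) · [[d, -b], [-b, a]] = [[0.0877, -0.0351],
 [-0.0351, 0.114]].

Step 3 — form the quadratic (x - mu)^T · Sigma^{-1} · (x - mu):
  Sigma^{-1} · (x - mu) = (-0.0702, -0.2719).
  (x - mu)^T · [Sigma^{-1} · (x - mu)] = (-2)·(-0.0702) + (-3)·(-0.2719) = 0.9561.

Step 4 — take square root: d = √(0.9561) ≈ 0.9778.

d(x, mu) = √(0.9561) ≈ 0.9778


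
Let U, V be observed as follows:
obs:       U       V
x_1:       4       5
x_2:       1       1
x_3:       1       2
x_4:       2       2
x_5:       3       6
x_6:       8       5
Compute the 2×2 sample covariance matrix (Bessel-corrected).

Step 1 — column means:
  mean(U) = (4 + 1 + 1 + 2 + 3 + 8) / 6 = 19/6 = 3.1667
  mean(V) = (5 + 1 + 2 + 2 + 6 + 5) / 6 = 21/6 = 3.5

Step 2 — sample covariance S[i,j] = (1/(n-1)) · Σ_k (x_{k,i} - mean_i) · (x_{k,j} - mean_j), with n-1 = 5.
  S[U,U] = ((0.8333)·(0.8333) + (-2.1667)·(-2.1667) + (-2.1667)·(-2.1667) + (-1.1667)·(-1.1667) + (-0.1667)·(-0.1667) + (4.8333)·(4.8333)) / 5 = 34.8333/5 = 6.9667
  S[U,V] = ((0.8333)·(1.5) + (-2.1667)·(-2.5) + (-2.1667)·(-1.5) + (-1.1667)·(-1.5) + (-0.1667)·(2.5) + (4.8333)·(1.5)) / 5 = 18.5/5 = 3.7
  S[V,V] = ((1.5)·(1.5) + (-2.5)·(-2.5) + (-1.5)·(-1.5) + (-1.5)·(-1.5) + (2.5)·(2.5) + (1.5)·(1.5)) / 5 = 21.5/5 = 4.3

S is symmetric (S[j,i] = S[i,j]). Assembling:

S = [[6.9667, 3.7],
 [3.7, 4.3]]


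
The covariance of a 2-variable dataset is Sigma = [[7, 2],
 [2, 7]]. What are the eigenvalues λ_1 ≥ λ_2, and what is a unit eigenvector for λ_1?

Step 1 — characteristic polynomial of 2×2 Sigma:
  det(Sigma - λI) = λ² - trace · λ + det = 0.
  trace = 7 + 7 = 14, det = 7·7 - (2)² = 45.
Step 2 — discriminant:
  Δ = trace² - 4·det = 196 - 180 = 16.
Step 3 — eigenvalues:
  λ = (trace ± √Δ)/2 = (14 ± 4)/2,
  λ_1 = 9,  λ_2 = 5.

Step 4 — unit eigenvector for λ_1: solve (Sigma - λ_1 I)v = 0. First row:
  (7 - 9)·v_x + (2)·v_y = 0, i.e. (-2)·v_x + (2)·v_y = 0,
  so v ∝ (b, λ_1 - a) = (2, 2) = u.
  ||u|| = √((2)² + (2)²) = √(8) ≈ 2.8284,
  v_1 = u/||u|| ≈ (0.7071, 0.7071) (||v_1|| = 1).

λ_1 = 9,  λ_2 = 5;  v_1 ≈ (0.7071, 0.7071)


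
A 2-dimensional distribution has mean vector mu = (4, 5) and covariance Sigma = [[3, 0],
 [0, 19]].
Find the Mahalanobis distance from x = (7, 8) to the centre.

Step 1 — centre the observation: (x - mu) = (3, 3).

Step 2 — invert Sigma. det(Sigma) = 3·19 - (0)² = 57.
  Sigma^{-1} = (1/det) · [[d, -b], [-b, a]] = [[0.3333, 0],
 [0, 0.0526]].

Step 3 — form the quadratic (x - mu)^T · Sigma^{-1} · (x - mu):
  Sigma^{-1} · (x - mu) = (1, 0.1579).
  (x - mu)^T · [Sigma^{-1} · (x - mu)] = (3)·(1) + (3)·(0.1579) = 3.4737.

Step 4 — take square root: d = √(3.4737) ≈ 1.8638.

d(x, mu) = √(3.4737) ≈ 1.8638


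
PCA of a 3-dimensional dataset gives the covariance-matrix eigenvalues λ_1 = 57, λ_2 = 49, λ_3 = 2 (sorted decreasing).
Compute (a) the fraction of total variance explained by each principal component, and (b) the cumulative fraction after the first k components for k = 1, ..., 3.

Step 1 — total variance = trace(Sigma) = Σ λ_i = 57 + 49 + 2 = 108.

Step 2 — fraction explained by component i = λ_i / Σ λ:
  PC1: 57/108 = 0.5278
  PC2: 49/108 = 0.4537
  PC3: 2/108 = 0.0185

Step 3 — cumulative fraction after k components = (λ_1 + ... + λ_k) / Σ λ:
  k = 1: 57/108 = 0.5278
  k = 2: (57 + 49)/108 = 106/108 = 0.9815
  k = 3: (57 + 49 + 2)/108 = 108/108 = 1

Summary (fraction, with percent):

explained: PC1 0.5278 (52.78%), PC2 0.4537 (45.37%), PC3 0.0185 (1.85%);  cumulative: 0.5278, 0.9815, 1


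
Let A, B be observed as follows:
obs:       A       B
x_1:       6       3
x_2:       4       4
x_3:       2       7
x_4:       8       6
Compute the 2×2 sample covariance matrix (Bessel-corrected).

Step 1 — column means:
  mean(A) = (6 + 4 + 2 + 8) / 4 = 20/4 = 5
  mean(B) = (3 + 4 + 7 + 6) / 4 = 20/4 = 5

Step 2 — sample covariance S[i,j] = (1/(n-1)) · Σ_k (x_{k,i} - mean_i) · (x_{k,j} - mean_j), with n-1 = 3.
  S[A,A] = ((1)·(1) + (-1)·(-1) + (-3)·(-3) + (3)·(3)) / 3 = 20/3 = 6.6667
  S[A,B] = ((1)·(-2) + (-1)·(-1) + (-3)·(2) + (3)·(1)) / 3 = -4/3 = -1.3333
  S[B,B] = ((-2)·(-2) + (-1)·(-1) + (2)·(2) + (1)·(1)) / 3 = 10/3 = 3.3333

S is symmetric (S[j,i] = S[i,j]). Assembling:

S = [[6.6667, -1.3333],
 [-1.3333, 3.3333]]


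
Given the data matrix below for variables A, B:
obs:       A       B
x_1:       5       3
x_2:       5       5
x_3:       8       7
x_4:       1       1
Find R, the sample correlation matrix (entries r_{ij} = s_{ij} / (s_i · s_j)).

Step 1 — column means:
  mean(A) = (5 + 5 + 8 + 1) / 4 = 19/4 = 4.75
  mean(B) = (3 + 5 + 7 + 1) / 4 = 16/4 = 4

Step 2 — sample variances and covariances s[i,j] = (1/(n-1)) · Σ_k (x_{k,i} - mean_i) · (x_{k,j} - mean_j), with n-1 = 3:
  s[A,A] = ((0.25)·(0.25) + (0.25)·(0.25) + (3.25)·(3.25) + (-3.75)·(-3.75)) / 3 = 24.75/3 = 8.25
  s[A,B] = ((0.25)·(-1) + (0.25)·(1) + (3.25)·(3) + (-3.75)·(-3)) / 3 = 21/3 = 7
  s[B,B] = ((-1)·(-1) + (1)·(1) + (3)·(3) + (-3)·(-3)) / 3 = 20/3 = 6.6667
  Sample standard deviations s_i = √(s[i,i]):
  s(A) = √(8.25) = 2.8723
  s(B) = √(6.6667) = 2.582

Step 3 — r_{ij} = s_{ij} / (s_i · s_j):
  r[A,A] = 1 (diagonal).
  r[A,B] = 7 / (2.8723 · 2.582) = 7 / 7.4162 = 0.9439
  r[B,B] = 1 (diagonal).

R is symmetric with unit diagonal. Assembling:

R = [[1, 0.9439],
 [0.9439, 1]]


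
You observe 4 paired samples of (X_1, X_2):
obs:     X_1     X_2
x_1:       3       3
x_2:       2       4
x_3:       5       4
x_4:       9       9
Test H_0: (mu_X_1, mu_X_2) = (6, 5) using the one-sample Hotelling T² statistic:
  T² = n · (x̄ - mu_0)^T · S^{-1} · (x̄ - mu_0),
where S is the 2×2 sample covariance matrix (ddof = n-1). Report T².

Step 1 — sample mean vector:
  mean(X_1) = (3 + 2 + 5 + 9) / 4 = 19/4 = 4.75
  mean(X_2) = (3 + 4 + 4 + 9) / 4 = 20/4 = 5
  x̄ = (4.75, 5),  deviation x̄ - mu_0 = (4.75, 5) - (6, 5) = (-1.25, 0).

Step 2 — sample covariance matrix, S[i,j] = (1/(n-1)) · Σ_k (x_{k,i} - mean_i) · (x_{k,j} - mean_j), divisor n-1 = 3:
  S[X_1,X_1] = ((-1.75)·(-1.75) + (-2.75)·(-2.75) + (0.25)·(0.25) + (4.25)·(4.25)) / 3 = 28.75/3 = 9.5833
  S[X_1,X_2] = ((-1.75)·(-2) + (-2.75)·(-1) + (0.25)·(-1) + (4.25)·(4)) / 3 = 23/3 = 7.6667
  S[X_2,X_2] = ((-2)·(-2) + (-1)·(-1) + (-1)·(-1) + (4)·(4)) / 3 = 22/3 = 7.3333
  S = [[9.5833, 7.6667],
 [7.6667, 7.3333]].

Step 3 — invert S. det(S) = 9.5833·7.3333 - (7.6667)² = 11.5.
  S^{-1} = (1/det) · [[d, -b], [-b, a]] = [[0.6377, -0.6667],
 [-0.6667, 0.8333]].

Step 4 — quadratic form (x̄ - mu_0)^T · S^{-1} · (x̄ - mu_0):
  S^{-1} · (x̄ - mu_0) = (-0.7971, 0.8333),
  (x̄ - mu_0)^T · [...] = (-1.25)·(-0.7971) + (0)·(0.8333) = 0.9964.

Step 5 — scale by n: T² = 4 · 0.9964 = 3.9855.

T² ≈ 3.9855


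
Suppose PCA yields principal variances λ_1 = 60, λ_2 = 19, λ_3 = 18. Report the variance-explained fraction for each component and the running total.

Step 1 — total variance = trace(Sigma) = Σ λ_i = 60 + 19 + 18 = 97.

Step 2 — fraction explained by component i = λ_i / Σ λ:
  PC1: 60/97 = 0.6186
  PC2: 19/97 = 0.1959
  PC3: 18/97 = 0.1856

Step 3 — cumulative fraction after k components = (λ_1 + ... + λ_k) / Σ λ:
  k = 1: 60/97 = 0.6186
  k = 2: (60 + 19)/97 = 79/97 = 0.8144
  k = 3: (60 + 19 + 18)/97 = 97/97 = 1

Summary (fraction, with percent):

explained: PC1 0.6186 (61.86%), PC2 0.1959 (19.59%), PC3 0.1856 (18.56%);  cumulative: 0.6186, 0.8144, 1


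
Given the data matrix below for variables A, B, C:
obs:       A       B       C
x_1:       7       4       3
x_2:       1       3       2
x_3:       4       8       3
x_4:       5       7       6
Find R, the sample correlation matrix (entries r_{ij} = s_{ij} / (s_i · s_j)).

Step 1 — column means:
  mean(A) = (7 + 1 + 4 + 5) / 4 = 17/4 = 4.25
  mean(B) = (4 + 3 + 8 + 7) / 4 = 22/4 = 5.5
  mean(C) = (3 + 2 + 3 + 6) / 4 = 14/4 = 3.5

Step 2 — sample variances and covariances s[i,j] = (1/(n-1)) · Σ_k (x_{k,i} - mean_i) · (x_{k,j} - mean_j), with n-1 = 3:
  s[A,A] = ((2.75)·(2.75) + (-3.25)·(-3.25) + (-0.25)·(-0.25) + (0.75)·(0.75)) / 3 = 18.75/3 = 6.25
  s[A,B] = ((2.75)·(-1.5) + (-3.25)·(-2.5) + (-0.25)·(2.5) + (0.75)·(1.5)) / 3 = 4.5/3 = 1.5
  s[A,C] = ((2.75)·(-0.5) + (-3.25)·(-1.5) + (-0.25)·(-0.5) + (0.75)·(2.5)) / 3 = 5.5/3 = 1.8333
  s[B,B] = ((-1.5)·(-1.5) + (-2.5)·(-2.5) + (2.5)·(2.5) + (1.5)·(1.5)) / 3 = 17/3 = 5.6667
  s[B,C] = ((-1.5)·(-0.5) + (-2.5)·(-1.5) + (2.5)·(-0.5) + (1.5)·(2.5)) / 3 = 7/3 = 2.3333
  s[C,C] = ((-0.5)·(-0.5) + (-1.5)·(-1.5) + (-0.5)·(-0.5) + (2.5)·(2.5)) / 3 = 9/3 = 3
  Sample standard deviations s_i = √(s[i,i]):
  s(A) = √(6.25) = 2.5
  s(B) = √(5.6667) = 2.3805
  s(C) = √(3) = 1.7321

Step 3 — r_{ij} = s_{ij} / (s_i · s_j):
  r[A,A] = 1 (diagonal).
  r[A,B] = 1.5 / (2.5 · 2.3805) = 1.5 / 5.9512 = 0.2521
  r[A,C] = 1.8333 / (2.5 · 1.7321) = 1.8333 / 4.3301 = 0.4234
  r[B,B] = 1 (diagonal).
  r[B,C] = 2.3333 / (2.3805 · 1.7321) = 2.3333 / 4.1231 = 0.5659
  r[C,C] = 1 (diagonal).

R is symmetric with unit diagonal. Assembling:

R = [[1, 0.2521, 0.4234],
 [0.2521, 1, 0.5659],
 [0.4234, 0.5659, 1]]


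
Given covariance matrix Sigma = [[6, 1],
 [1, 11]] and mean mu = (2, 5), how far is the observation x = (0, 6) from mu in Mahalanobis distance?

Step 1 — centre the observation: (x - mu) = (-2, 1).

Step 2 — invert Sigma. det(Sigma) = 6·11 - (1)² = 65.
  Sigma^{-1} = (1/det) · [[d, -b], [-b, a]] = [[0.1692, -0.0154],
 [-0.0154, 0.0923]].

Step 3 — form the quadratic (x - mu)^T · Sigma^{-1} · (x - mu):
  Sigma^{-1} · (x - mu) = (-0.3538, 0.1231).
  (x - mu)^T · [Sigma^{-1} · (x - mu)] = (-2)·(-0.3538) + (1)·(0.1231) = 0.8308.

Step 4 — take square root: d = √(0.8308) ≈ 0.9115.

d(x, mu) = √(0.8308) ≈ 0.9115


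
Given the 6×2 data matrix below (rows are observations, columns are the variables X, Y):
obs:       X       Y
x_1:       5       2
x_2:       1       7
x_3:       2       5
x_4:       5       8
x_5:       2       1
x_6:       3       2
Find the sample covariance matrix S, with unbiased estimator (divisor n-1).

Step 1 — column means:
  mean(X) = (5 + 1 + 2 + 5 + 2 + 3) / 6 = 18/6 = 3
  mean(Y) = (2 + 7 + 5 + 8 + 1 + 2) / 6 = 25/6 = 4.1667

Step 2 — sample covariance S[i,j] = (1/(n-1)) · Σ_k (x_{k,i} - mean_i) · (x_{k,j} - mean_j), with n-1 = 5.
  S[X,X] = ((2)·(2) + (-2)·(-2) + (-1)·(-1) + (2)·(2) + (-1)·(-1) + (0)·(0)) / 5 = 14/5 = 2.8
  S[X,Y] = ((2)·(-2.1667) + (-2)·(2.8333) + (-1)·(0.8333) + (2)·(3.8333) + (-1)·(-3.1667) + (0)·(-2.1667)) / 5 = 0/5 = 0
  S[Y,Y] = ((-2.1667)·(-2.1667) + (2.8333)·(2.8333) + (0.8333)·(0.8333) + (3.8333)·(3.8333) + (-3.1667)·(-3.1667) + (-2.1667)·(-2.1667)) / 5 = 42.8333/5 = 8.5667

S is symmetric (S[j,i] = S[i,j]). Assembling:

S = [[2.8, 0],
 [0, 8.5667]]


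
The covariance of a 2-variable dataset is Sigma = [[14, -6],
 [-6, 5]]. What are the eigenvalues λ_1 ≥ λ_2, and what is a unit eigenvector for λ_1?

Step 1 — characteristic polynomial of 2×2 Sigma:
  det(Sigma - λI) = λ² - trace · λ + det = 0.
  trace = 14 + 5 = 19, det = 14·5 - (-6)² = 34.
Step 2 — discriminant:
  Δ = trace² - 4·det = 361 - 136 = 225.
Step 3 — eigenvalues:
  λ = (trace ± √Δ)/2 = (19 ± 15)/2,
  λ_1 = 17,  λ_2 = 2.

Step 4 — unit eigenvector for λ_1: solve (Sigma - λ_1 I)v = 0. First row:
  (14 - 17)·v_x + (-6)·v_y = 0, i.e. (-3)·v_x + (-6)·v_y = 0,
  so v ∝ (b, λ_1 - a) = (-6, 3); multiply by -1 so the first entry is positive: u = (6, -3).
  ||u|| = √((6)² + (-3)²) = √(45) ≈ 6.7082,
  v_1 = u/||u|| ≈ (0.8944, -0.4472) (||v_1|| = 1).

λ_1 = 17,  λ_2 = 2;  v_1 ≈ (0.8944, -0.4472)


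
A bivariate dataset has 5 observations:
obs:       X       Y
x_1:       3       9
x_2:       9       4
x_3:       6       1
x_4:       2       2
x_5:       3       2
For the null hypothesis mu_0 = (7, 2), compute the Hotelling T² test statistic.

Step 1 — sample mean vector:
  mean(X) = (3 + 9 + 6 + 2 + 3) / 5 = 23/5 = 4.6
  mean(Y) = (9 + 4 + 1 + 2 + 2) / 5 = 18/5 = 3.6
  x̄ = (4.6, 3.6),  deviation x̄ - mu_0 = (4.6, 3.6) - (7, 2) = (-2.4, 1.6).

Step 2 — sample covariance matrix, S[i,j] = (1/(n-1)) · Σ_k (x_{k,i} - mean_i) · (x_{k,j} - mean_j), divisor n-1 = 4:
  S[X,X] = ((-1.6)·(-1.6) + (4.4)·(4.4) + (1.4)·(1.4) + (-2.6)·(-2.6) + (-1.6)·(-1.6)) / 4 = 33.2/4 = 8.3
  S[X,Y] = ((-1.6)·(5.4) + (4.4)·(0.4) + (1.4)·(-2.6) + (-2.6)·(-1.6) + (-1.6)·(-1.6)) / 4 = -3.8/4 = -0.95
  S[Y,Y] = ((5.4)·(5.4) + (0.4)·(0.4) + (-2.6)·(-2.6) + (-1.6)·(-1.6) + (-1.6)·(-1.6)) / 4 = 41.2/4 = 10.3
  S = [[8.3, -0.95],
 [-0.95, 10.3]].

Step 3 — invert S. det(S) = 8.3·10.3 - (-0.95)² = 84.5875.
  S^{-1} = (1/det) · [[d, -b], [-b, a]] = [[0.1218, 0.0112],
 [0.0112, 0.0981]].

Step 4 — quadratic form (x̄ - mu_0)^T · S^{-1} · (x̄ - mu_0):
  S^{-1} · (x̄ - mu_0) = (-0.2743, 0.13),
  (x̄ - mu_0)^T · [...] = (-2.4)·(-0.2743) + (1.6)·(0.13) = 0.8663.

Step 5 — scale by n: T² = 5 · 0.8663 = 4.3316.

T² ≈ 4.3316


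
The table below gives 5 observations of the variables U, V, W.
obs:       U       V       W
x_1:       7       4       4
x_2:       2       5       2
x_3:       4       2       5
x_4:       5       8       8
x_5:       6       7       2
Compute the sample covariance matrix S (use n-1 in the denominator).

Step 1 — column means:
  mean(U) = (7 + 2 + 4 + 5 + 6) / 5 = 24/5 = 4.8
  mean(V) = (4 + 5 + 2 + 8 + 7) / 5 = 26/5 = 5.2
  mean(W) = (4 + 2 + 5 + 8 + 2) / 5 = 21/5 = 4.2

Step 2 — sample covariance S[i,j] = (1/(n-1)) · Σ_k (x_{k,i} - mean_i) · (x_{k,j} - mean_j), with n-1 = 4.
  S[U,U] = ((2.2)·(2.2) + (-2.8)·(-2.8) + (-0.8)·(-0.8) + (0.2)·(0.2) + (1.2)·(1.2)) / 4 = 14.8/4 = 3.7
  S[U,V] = ((2.2)·(-1.2) + (-2.8)·(-0.2) + (-0.8)·(-3.2) + (0.2)·(2.8) + (1.2)·(1.8)) / 4 = 3.2/4 = 0.8
  S[U,W] = ((2.2)·(-0.2) + (-2.8)·(-2.2) + (-0.8)·(0.8) + (0.2)·(3.8) + (1.2)·(-2.2)) / 4 = 3.2/4 = 0.8
  S[V,V] = ((-1.2)·(-1.2) + (-0.2)·(-0.2) + (-3.2)·(-3.2) + (2.8)·(2.8) + (1.8)·(1.8)) / 4 = 22.8/4 = 5.7
  S[V,W] = ((-1.2)·(-0.2) + (-0.2)·(-2.2) + (-3.2)·(0.8) + (2.8)·(3.8) + (1.8)·(-2.2)) / 4 = 4.8/4 = 1.2
  S[W,W] = ((-0.2)·(-0.2) + (-2.2)·(-2.2) + (0.8)·(0.8) + (3.8)·(3.8) + (-2.2)·(-2.2)) / 4 = 24.8/4 = 6.2

S is symmetric (S[j,i] = S[i,j]). Assembling:

S = [[3.7, 0.8, 0.8],
 [0.8, 5.7, 1.2],
 [0.8, 1.2, 6.2]]


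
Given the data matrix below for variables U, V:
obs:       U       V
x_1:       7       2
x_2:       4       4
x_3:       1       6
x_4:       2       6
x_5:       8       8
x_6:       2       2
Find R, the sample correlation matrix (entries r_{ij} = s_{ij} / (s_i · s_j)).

Step 1 — column means:
  mean(U) = (7 + 4 + 1 + 2 + 8 + 2) / 6 = 24/6 = 4
  mean(V) = (2 + 4 + 6 + 6 + 8 + 2) / 6 = 28/6 = 4.6667

Step 2 — sample variances and covariances s[i,j] = (1/(n-1)) · Σ_k (x_{k,i} - mean_i) · (x_{k,j} - mean_j), with n-1 = 5:
  s[U,U] = ((3)·(3) + (0)·(0) + (-3)·(-3) + (-2)·(-2) + (4)·(4) + (-2)·(-2)) / 5 = 42/5 = 8.4
  s[U,V] = ((3)·(-2.6667) + (0)·(-0.6667) + (-3)·(1.3333) + (-2)·(1.3333) + (4)·(3.3333) + (-2)·(-2.6667)) / 5 = 4/5 = 0.8
  s[V,V] = ((-2.6667)·(-2.6667) + (-0.6667)·(-0.6667) + (1.3333)·(1.3333) + (1.3333)·(1.3333) + (3.3333)·(3.3333) + (-2.6667)·(-2.6667)) / 5 = 29.3333/5 = 5.8667
  Sample standard deviations s_i = √(s[i,i]):
  s(U) = √(8.4) = 2.8983
  s(V) = √(5.8667) = 2.4221

Step 3 — r_{ij} = s_{ij} / (s_i · s_j):
  r[U,U] = 1 (diagonal).
  r[U,V] = 0.8 / (2.8983 · 2.4221) = 0.8 / 7.02 = 0.114
  r[V,V] = 1 (diagonal).

R is symmetric with unit diagonal. Assembling:

R = [[1, 0.114],
 [0.114, 1]]


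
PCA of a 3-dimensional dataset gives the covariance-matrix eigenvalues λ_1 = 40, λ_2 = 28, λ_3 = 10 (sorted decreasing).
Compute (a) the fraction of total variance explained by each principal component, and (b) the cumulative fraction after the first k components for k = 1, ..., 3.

Step 1 — total variance = trace(Sigma) = Σ λ_i = 40 + 28 + 10 = 78.

Step 2 — fraction explained by component i = λ_i / Σ λ:
  PC1: 40/78 = 0.5128
  PC2: 28/78 = 0.359
  PC3: 10/78 = 0.1282

Step 3 — cumulative fraction after k components = (λ_1 + ... + λ_k) / Σ λ:
  k = 1: 40/78 = 0.5128
  k = 2: (40 + 28)/78 = 68/78 = 0.8718
  k = 3: (40 + 28 + 10)/78 = 78/78 = 1

Summary (fraction, with percent):

explained: PC1 0.5128 (51.28%), PC2 0.359 (35.9%), PC3 0.1282 (12.82%);  cumulative: 0.5128, 0.8718, 1


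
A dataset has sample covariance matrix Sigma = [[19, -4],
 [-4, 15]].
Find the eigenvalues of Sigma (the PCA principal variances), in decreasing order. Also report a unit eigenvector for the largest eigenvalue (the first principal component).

Step 1 — characteristic polynomial of 2×2 Sigma:
  det(Sigma - λI) = λ² - trace · λ + det = 0.
  trace = 19 + 15 = 34, det = 19·15 - (-4)² = 269.
Step 2 — discriminant:
  Δ = trace² - 4·det = 1156 - 1076 = 80.
Step 3 — eigenvalues:
  λ = (trace ± √Δ)/2 = (34 ± 8.9443)/2,
  λ_1 = 21.4721,  λ_2 = 12.5279.

Step 4 — unit eigenvector for λ_1: solve (Sigma - λ_1 I)v = 0. First row:
  (19 - 21.4721)·v_x + (-4)·v_y = 0, i.e. (-2.4721)·v_x + (-4)·v_y = 0,
  so v ∝ (b, λ_1 - a) = (-4, 2.4721); multiply by -1 so the first entry is positive: u = (4, -2.4721).
  ||u|| = √((4)² + (-2.4721)²) = √(22.1115) ≈ 4.7023,
  v_1 = u/||u|| ≈ (0.8507, -0.5257) (||v_1|| = 1).

λ_1 = 21.4721,  λ_2 = 12.5279;  v_1 ≈ (0.8507, -0.5257)


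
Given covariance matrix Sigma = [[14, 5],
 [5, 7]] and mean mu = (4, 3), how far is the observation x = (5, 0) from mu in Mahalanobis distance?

Step 1 — centre the observation: (x - mu) = (1, -3).

Step 2 — invert Sigma. det(Sigma) = 14·7 - (5)² = 73.
  Sigma^{-1} = (1/det) · [[d, -b], [-b, a]] = [[0.0959, -0.0685],
 [-0.0685, 0.1918]].

Step 3 — form the quadratic (x - mu)^T · Sigma^{-1} · (x - mu):
  Sigma^{-1} · (x - mu) = (0.3014, -0.6438).
  (x - mu)^T · [Sigma^{-1} · (x - mu)] = (1)·(0.3014) + (-3)·(-0.6438) = 2.2329.

Step 4 — take square root: d = √(2.2329) ≈ 1.4943.

d(x, mu) = √(2.2329) ≈ 1.4943


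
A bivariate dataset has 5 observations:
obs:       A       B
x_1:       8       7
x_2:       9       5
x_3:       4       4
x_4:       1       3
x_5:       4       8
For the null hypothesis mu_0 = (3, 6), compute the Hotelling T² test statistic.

Step 1 — sample mean vector:
  mean(A) = (8 + 9 + 4 + 1 + 4) / 5 = 26/5 = 5.2
  mean(B) = (7 + 5 + 4 + 3 + 8) / 5 = 27/5 = 5.4
  x̄ = (5.2, 5.4),  deviation x̄ - mu_0 = (5.2, 5.4) - (3, 6) = (2.2, -0.6).

Step 2 — sample covariance matrix, S[i,j] = (1/(n-1)) · Σ_k (x_{k,i} - mean_i) · (x_{k,j} - mean_j), divisor n-1 = 4:
  S[A,A] = ((2.8)·(2.8) + (3.8)·(3.8) + (-1.2)·(-1.2) + (-4.2)·(-4.2) + (-1.2)·(-1.2)) / 4 = 42.8/4 = 10.7
  S[A,B] = ((2.8)·(1.6) + (3.8)·(-0.4) + (-1.2)·(-1.4) + (-4.2)·(-2.4) + (-1.2)·(2.6)) / 4 = 11.6/4 = 2.9
  S[B,B] = ((1.6)·(1.6) + (-0.4)·(-0.4) + (-1.4)·(-1.4) + (-2.4)·(-2.4) + (2.6)·(2.6)) / 4 = 17.2/4 = 4.3
  S = [[10.7, 2.9],
 [2.9, 4.3]].

Step 3 — invert S. det(S) = 10.7·4.3 - (2.9)² = 37.6.
  S^{-1} = (1/det) · [[d, -b], [-b, a]] = [[0.1144, -0.0771],
 [-0.0771, 0.2846]].

Step 4 — quadratic form (x̄ - mu_0)^T · S^{-1} · (x̄ - mu_0):
  S^{-1} · (x̄ - mu_0) = (0.2979, -0.3404),
  (x̄ - mu_0)^T · [...] = (2.2)·(0.2979) + (-0.6)·(-0.3404) = 0.8596.

Step 5 — scale by n: T² = 5 · 0.8596 = 4.2979.

T² ≈ 4.2979


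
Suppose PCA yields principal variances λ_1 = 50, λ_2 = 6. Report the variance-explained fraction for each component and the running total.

Step 1 — total variance = trace(Sigma) = Σ λ_i = 50 + 6 = 56.

Step 2 — fraction explained by component i = λ_i / Σ λ:
  PC1: 50/56 = 0.8929
  PC2: 6/56 = 0.1071

Step 3 — cumulative fraction after k components = (λ_1 + ... + λ_k) / Σ λ:
  k = 1: 50/56 = 0.8929
  k = 2: (50 + 6)/56 = 56/56 = 1

Summary (fraction, with percent):

explained: PC1 0.8929 (89.29%), PC2 0.1071 (10.71%);  cumulative: 0.8929, 1


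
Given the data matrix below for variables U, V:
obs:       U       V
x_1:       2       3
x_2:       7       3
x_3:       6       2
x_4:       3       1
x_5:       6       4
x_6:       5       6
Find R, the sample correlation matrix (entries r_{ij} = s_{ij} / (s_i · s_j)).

Step 1 — column means:
  mean(U) = (2 + 7 + 6 + 3 + 6 + 5) / 6 = 29/6 = 4.8333
  mean(V) = (3 + 3 + 2 + 1 + 4 + 6) / 6 = 19/6 = 3.1667

Step 2 — sample variances and covariances s[i,j] = (1/(n-1)) · Σ_k (x_{k,i} - mean_i) · (x_{k,j} - mean_j), with n-1 = 5:
  s[U,U] = ((-2.8333)·(-2.8333) + (2.1667)·(2.1667) + (1.1667)·(1.1667) + (-1.8333)·(-1.8333) + (1.1667)·(1.1667) + (0.1667)·(0.1667)) / 5 = 18.8333/5 = 3.7667
  s[U,V] = ((-2.8333)·(-0.1667) + (2.1667)·(-0.1667) + (1.1667)·(-1.1667) + (-1.8333)·(-2.1667) + (1.1667)·(0.8333) + (0.1667)·(2.8333)) / 5 = 4.1667/5 = 0.8333
  s[V,V] = ((-0.1667)·(-0.1667) + (-0.1667)·(-0.1667) + (-1.1667)·(-1.1667) + (-2.1667)·(-2.1667) + (0.8333)·(0.8333) + (2.8333)·(2.8333)) / 5 = 14.8333/5 = 2.9667
  Sample standard deviations s_i = √(s[i,i]):
  s(U) = √(3.7667) = 1.9408
  s(V) = √(2.9667) = 1.7224

Step 3 — r_{ij} = s_{ij} / (s_i · s_j):
  r[U,U] = 1 (diagonal).
  r[U,V] = 0.8333 / (1.9408 · 1.7224) = 0.8333 / 3.3428 = 0.2493
  r[V,V] = 1 (diagonal).

R is symmetric with unit diagonal. Assembling:

R = [[1, 0.2493],
 [0.2493, 1]]


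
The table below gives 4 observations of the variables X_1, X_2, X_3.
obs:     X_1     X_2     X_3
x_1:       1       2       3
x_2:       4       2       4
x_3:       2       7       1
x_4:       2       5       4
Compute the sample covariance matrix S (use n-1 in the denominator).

Step 1 — column means:
  mean(X_1) = (1 + 4 + 2 + 2) / 4 = 9/4 = 2.25
  mean(X_2) = (2 + 2 + 7 + 5) / 4 = 16/4 = 4
  mean(X_3) = (3 + 4 + 1 + 4) / 4 = 12/4 = 3

Step 2 — sample covariance S[i,j] = (1/(n-1)) · Σ_k (x_{k,i} - mean_i) · (x_{k,j} - mean_j), with n-1 = 3.
  S[X_1,X_1] = ((-1.25)·(-1.25) + (1.75)·(1.75) + (-0.25)·(-0.25) + (-0.25)·(-0.25)) / 3 = 4.75/3 = 1.5833
  S[X_1,X_2] = ((-1.25)·(-2) + (1.75)·(-2) + (-0.25)·(3) + (-0.25)·(1)) / 3 = -2/3 = -0.6667
  S[X_1,X_3] = ((-1.25)·(0) + (1.75)·(1) + (-0.25)·(-2) + (-0.25)·(1)) / 3 = 2/3 = 0.6667
  S[X_2,X_2] = ((-2)·(-2) + (-2)·(-2) + (3)·(3) + (1)·(1)) / 3 = 18/3 = 6
  S[X_2,X_3] = ((-2)·(0) + (-2)·(1) + (3)·(-2) + (1)·(1)) / 3 = -7/3 = -2.3333
  S[X_3,X_3] = ((0)·(0) + (1)·(1) + (-2)·(-2) + (1)·(1)) / 3 = 6/3 = 2

S is symmetric (S[j,i] = S[i,j]). Assembling:

S = [[1.5833, -0.6667, 0.6667],
 [-0.6667, 6, -2.3333],
 [0.6667, -2.3333, 2]]


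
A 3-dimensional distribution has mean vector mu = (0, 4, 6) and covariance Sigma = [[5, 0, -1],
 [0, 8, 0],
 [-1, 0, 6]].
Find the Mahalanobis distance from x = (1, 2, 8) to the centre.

Step 1 — centre the observation: (x - mu) = (1, -2, 2).

Step 2 — invert Sigma (cofactor / det for 3×3, or solve directly):
  Sigma^{-1} = [[0.2069, 0, 0.0345],
 [0, 0.125, 0],
 [0.0345, 0, 0.1724]].

Step 3 — form the quadratic (x - mu)^T · Sigma^{-1} · (x - mu):
  Sigma^{-1} · (x - mu) = (0.2759, -0.25, 0.3793).
  (x - mu)^T · [Sigma^{-1} · (x - mu)] = (1)·(0.2759) + (-2)·(-0.25) + (2)·(0.3793) = 1.5345.

Step 4 — take square root: d = √(1.5345) ≈ 1.2387.

d(x, mu) = √(1.5345) ≈ 1.2387


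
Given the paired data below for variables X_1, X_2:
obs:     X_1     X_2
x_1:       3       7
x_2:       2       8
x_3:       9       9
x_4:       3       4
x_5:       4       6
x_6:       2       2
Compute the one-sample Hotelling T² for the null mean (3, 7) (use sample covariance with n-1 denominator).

Step 1 — sample mean vector:
  mean(X_1) = (3 + 2 + 9 + 3 + 4 + 2) / 6 = 23/6 = 3.8333
  mean(X_2) = (7 + 8 + 9 + 4 + 6 + 2) / 6 = 36/6 = 6
  x̄ = (3.8333, 6),  deviation x̄ - mu_0 = (3.8333, 6) - (3, 7) = (0.8333, -1).

Step 2 — sample covariance matrix, S[i,j] = (1/(n-1)) · Σ_k (x_{k,i} - mean_i) · (x_{k,j} - mean_j), divisor n-1 = 5:
  S[X_1,X_1] = ((-0.8333)·(-0.8333) + (-1.8333)·(-1.8333) + (5.1667)·(5.1667) + (-0.8333)·(-0.8333) + (0.1667)·(0.1667) + (-1.8333)·(-1.8333)) / 5 = 34.8333/5 = 6.9667
  S[X_1,X_2] = ((-0.8333)·(1) + (-1.8333)·(2) + (5.1667)·(3) + (-0.8333)·(-2) + (0.1667)·(0) + (-1.8333)·(-4)) / 5 = 20/5 = 4
  S[X_2,X_2] = ((1)·(1) + (2)·(2) + (3)·(3) + (-2)·(-2) + (0)·(0) + (-4)·(-4)) / 5 = 34/5 = 6.8
  S = [[6.9667, 4],
 [4, 6.8]].

Step 3 — invert S. det(S) = 6.9667·6.8 - (4)² = 31.3733.
  S^{-1} = (1/det) · [[d, -b], [-b, a]] = [[0.2167, -0.1275],
 [-0.1275, 0.2221]].

Step 4 — quadratic form (x̄ - mu_0)^T · S^{-1} · (x̄ - mu_0):
  S^{-1} · (x̄ - mu_0) = (0.3081, -0.3283),
  (x̄ - mu_0)^T · [...] = (0.8333)·(0.3081) + (-1)·(-0.3283) = 0.5851.

Step 5 — scale by n: T² = 6 · 0.5851 = 3.5104.

T² ≈ 3.5104


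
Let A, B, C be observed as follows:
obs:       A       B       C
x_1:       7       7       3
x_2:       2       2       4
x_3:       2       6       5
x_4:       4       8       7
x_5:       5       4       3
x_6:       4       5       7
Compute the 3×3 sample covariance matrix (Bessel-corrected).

Step 1 — column means:
  mean(A) = (7 + 2 + 2 + 4 + 5 + 4) / 6 = 24/6 = 4
  mean(B) = (7 + 2 + 6 + 8 + 4 + 5) / 6 = 32/6 = 5.3333
  mean(C) = (3 + 4 + 5 + 7 + 3 + 7) / 6 = 29/6 = 4.8333

Step 2 — sample covariance S[i,j] = (1/(n-1)) · Σ_k (x_{k,i} - mean_i) · (x_{k,j} - mean_j), with n-1 = 5.
  S[A,A] = ((3)·(3) + (-2)·(-2) + (-2)·(-2) + (0)·(0) + (1)·(1) + (0)·(0)) / 5 = 18/5 = 3.6
  S[A,B] = ((3)·(1.6667) + (-2)·(-3.3333) + (-2)·(0.6667) + (0)·(2.6667) + (1)·(-1.3333) + (0)·(-0.3333)) / 5 = 9/5 = 1.8
  S[A,C] = ((3)·(-1.8333) + (-2)·(-0.8333) + (-2)·(0.1667) + (0)·(2.1667) + (1)·(-1.8333) + (0)·(2.1667)) / 5 = -6/5 = -1.2
  S[B,B] = ((1.6667)·(1.6667) + (-3.3333)·(-3.3333) + (0.6667)·(0.6667) + (2.6667)·(2.6667) + (-1.3333)·(-1.3333) + (-0.3333)·(-0.3333)) / 5 = 23.3333/5 = 4.6667
  S[B,C] = ((1.6667)·(-1.8333) + (-3.3333)·(-0.8333) + (0.6667)·(0.1667) + (2.6667)·(2.1667) + (-1.3333)·(-1.8333) + (-0.3333)·(2.1667)) / 5 = 7.3333/5 = 1.4667
  S[C,C] = ((-1.8333)·(-1.8333) + (-0.8333)·(-0.8333) + (0.1667)·(0.1667) + (2.1667)·(2.1667) + (-1.8333)·(-1.8333) + (2.1667)·(2.1667)) / 5 = 16.8333/5 = 3.3667

S is symmetric (S[j,i] = S[i,j]). Assembling:

S = [[3.6, 1.8, -1.2],
 [1.8, 4.6667, 1.4667],
 [-1.2, 1.4667, 3.3667]]


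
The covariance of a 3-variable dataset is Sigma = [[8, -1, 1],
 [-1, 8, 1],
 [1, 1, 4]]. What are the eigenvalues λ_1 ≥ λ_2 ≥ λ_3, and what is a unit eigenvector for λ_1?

Step 1 — characteristic polynomial p(λ) = det(λI - Sigma) = λ³ - tr·λ² + c_1·λ - det, where tr = trace, c_1 = sum of the principal 2×2 minors, det = det(Sigma):
  tr = 8 + 8 + 4 = 20,
  c_1 = (8·8 - (-1)²) + (8·4 - (1)²) + (8·4 - (1)²) = 63 + 31 + 31 = 125,
  det = 8·(8·4 - (1)²) - (-1)·((-1)·4 - (1)·(1)) + (1)·((-1)·(1) - 8·(1)) = 8·(31) - (-1)·(-5) + (1)·(-9) = 234.
  So p(λ) = λ³ - 20λ² + 125λ - 234.
Step 2 — look for an integer root (rational root theorem: any rational root is an integer divisor of 234). Testing λ = 9:
  p(9) = 729 - 1620 + 1125 - 234 = 0  ✓
  Dividing out (λ - 9): p(λ) = (λ - 9)(λ² - 11λ + 26).
Step 3 — remaining eigenvalues from the quadratic λ² - 11λ + 26 = 0:
  Δ = 11² - 4·26 = 121 - 104 = 17,  λ = (11 ± √17)/2 = (11 ± 4.1231)/2 ≈ 7.5616 or 3.4384.
  Sorted: λ_1 = 9,  λ_2 = 7.5616,  λ_3 = 3.4384  (check: sum = 20 = tr ✓).

Step 4 — unit eigenvector for λ_1 = 9: v spans the null space of (Sigma - λ_1 I), whose rows are
  r_1 = (-1, -1, 1),  r_2 = (-1, -1, 1),  r_3 = (1, 1, -5).
  v is orthogonal to every row, so take v ∝ r_1 × r_3 = ((-1)·(-5) - (1)·(1), (1)·(1) - (-1)·(-5), (-1)·(1) - (-1)·(1)) = (4, -4, 0).
  Rescale (divide by 4): u = (1, -1, 0).
  ||u|| = √((1)² + (-1)² + (0)²) = √(2) ≈ 1.4142,  v_1 = u/||u|| ≈ (0.7071, -0.7071, 0) (||v_1|| = 1).

λ_1 = 9,  λ_2 = 7.5616,  λ_3 = 3.4384;  v_1 ≈ (0.7071, -0.7071, 0)
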